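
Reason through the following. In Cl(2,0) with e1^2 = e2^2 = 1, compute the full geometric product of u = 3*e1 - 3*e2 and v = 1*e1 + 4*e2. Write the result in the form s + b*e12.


Expand: (3*e1 - 3*e2)(1*e1 + 4*e2)
= 3*1*e1e1 + 3*4*e1e2 + (-3)*1*e2e1 + (-3)*4*e2e2
Using e1^2 = e2^2 = 1, e2e1 = -e1e2:
Scalar part s = 3*1 + (-3)*4 = 3 + (-12) = -9
Bivector part b = 3*4 - (-3)*1 = 12 - (-3) = 15
uv = -9 + 15*e12


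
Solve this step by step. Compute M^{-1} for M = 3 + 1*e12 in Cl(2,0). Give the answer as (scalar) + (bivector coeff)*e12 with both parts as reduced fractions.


M = 3 + 1*e12, where e12^2 = -1.
Since M commutes with its reverse ~M = a - b*e12, M * ~M = a^2 - b^2*e12^2 = a^2 + b^2.
So M^{-1} = ~M / (a^2 + b^2) = (a - b*e12)/(a^2 + b^2).
a^2 + b^2 = 9 + 1 = 10
Scalar part = 3/10 = 3/10
Bivector coeff = -1/10 = -1/10
M^{-1} = 3/10 - 1/10*e12


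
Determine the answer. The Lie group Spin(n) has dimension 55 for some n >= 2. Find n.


dim Spin(n) = dim so(n) = n(n-1)/2.
Solve n(n-1)/2 = 55, i.e. n^2 - n - 110 = 0.
Discriminant = 1 + 8*55 = 441
n = (1 + sqrt(441))/2 = (1 + 21)/2 = 11


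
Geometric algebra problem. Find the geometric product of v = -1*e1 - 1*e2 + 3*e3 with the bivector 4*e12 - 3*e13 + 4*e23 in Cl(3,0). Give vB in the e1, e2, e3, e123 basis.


vB has grade-1 (vector) and grade-3 (trivector) parts: vB = (v _| B) + (v ^ B).
Vector part <vB>_1:
  e1: -v2*b12 - v3*b13 = -(-1)*(4) - (3)*(-3) = 13
  e2: v1*b12 - v3*b23 = (-1)*(4) - (3)*(4) = -16
  e3: v1*b13 + v2*b23 = (-1)*(-3) + (-1)*(4) = -1
Trivector part <vB>_3:
  e123: v1*b23 - v2*b13 + v3*b12 = (-1)*(4) - (-1)*(-3) + (3)*(4) = 5
vB = 13*e1 - 16*e2 - 1*e3 + 5*e123


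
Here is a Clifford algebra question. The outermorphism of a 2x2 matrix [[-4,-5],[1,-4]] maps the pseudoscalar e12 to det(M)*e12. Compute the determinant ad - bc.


The outermorphism of a linear map f sends e1^e2 to f(e1)^f(e2).
f(e1) = -4*e1 + 1*e2
f(e2) = -5*e1 - 4*e2
f(e1) ^ f(e2) = (-4*e1 + 1*e2) ^ (-5*e1 - 4*e2)
= (-4)*(-4)*e12 + 1*(-5)*e21
= (16 - (-5))*e12
= 21*e12
Coefficient = 21


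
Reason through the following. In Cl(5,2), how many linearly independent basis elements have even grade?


Even subalgebra dimension = 2^(n-1)
n = 5 + 2 = 7
2^(7 - 1) = 2^6 = 64
Verification: sum of C(7,k) for even k = 1 + 21 + 35 + 7 = 64
Result = 64


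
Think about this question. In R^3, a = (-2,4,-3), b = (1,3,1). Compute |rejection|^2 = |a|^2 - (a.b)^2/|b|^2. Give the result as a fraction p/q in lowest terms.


|a|^2 = (-2)^2 + 4^2 + (-3)^2 = 29
|b|^2 = 1^2 + 3^2 + 1^2 = 11
a . b = (-2)*1 + 4*3 + (-3)*1 = 7
(a.b)^2 = 7^2 = 49
|rej|^2 = 29 - 49/11
= (319 - 49)/11
= 270/11
In lowest terms: 270/11


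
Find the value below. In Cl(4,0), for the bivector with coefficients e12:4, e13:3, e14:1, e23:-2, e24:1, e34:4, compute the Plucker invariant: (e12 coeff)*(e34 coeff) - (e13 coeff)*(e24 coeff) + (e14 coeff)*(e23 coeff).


Plucker relation: af - be + cd
a*f = 4*4 = 16
b*e = 3*1 = 3
c*d = 1*(-2) = -2
af - be + cd = 16 - 3 + (-2)
= 11


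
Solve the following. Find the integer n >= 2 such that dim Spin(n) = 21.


dim Spin(n) = dim so(n) = n(n-1)/2.
Solve n(n-1)/2 = 21, i.e. n^2 - n - 42 = 0.
Discriminant = 1 + 8*21 = 169
n = (1 + sqrt(169))/2 = (1 + 13)/2 = 7


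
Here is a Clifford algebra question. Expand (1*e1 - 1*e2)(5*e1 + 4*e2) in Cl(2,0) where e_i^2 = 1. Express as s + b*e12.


Expand: (1*e1 - 1*e2)(5*e1 + 4*e2)
= 1*5*e1e1 + 1*4*e1e2 + (-1)*5*e2e1 + (-1)*4*e2e2
Using e1^2 = e2^2 = 1, e2e1 = -e1e2:
Scalar part s = 1*5 + (-1)*4 = 5 + (-4) = 1
Bivector part b = 1*4 - (-1)*5 = 4 - (-5) = 9
uv = 1 + 9*e12


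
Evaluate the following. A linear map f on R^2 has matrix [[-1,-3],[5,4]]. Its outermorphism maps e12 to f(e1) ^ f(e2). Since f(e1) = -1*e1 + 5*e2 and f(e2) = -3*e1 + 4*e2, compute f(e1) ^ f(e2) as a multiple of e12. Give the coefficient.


The outermorphism of a linear map f sends e1^e2 to f(e1)^f(e2).
f(e1) = -1*e1 + 5*e2
f(e2) = -3*e1 + 4*e2
f(e1) ^ f(e2) = (-1*e1 + 5*e2) ^ (-3*e1 + 4*e2)
= (-1)*4*e12 + 5*(-3)*e21
= (-4 - (-15))*e12
= 11*e12
Coefficient = 11


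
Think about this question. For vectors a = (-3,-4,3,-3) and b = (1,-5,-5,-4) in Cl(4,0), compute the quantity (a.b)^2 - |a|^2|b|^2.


a . b = (-3)*1 + (-4)*(-5) + 3*(-5) + (-3)*(-4)
= -3 + 20 + (-15) + 12 = 14
|a|^2 = (-3)^2 + (-4)^2 + 3^2 + (-3)^2 = 43
|b|^2 = 1^2 + (-5)^2 + (-5)^2 + (-4)^2 = 67
(a.b)^2 = 14^2 = 196
|a|^2 * |b|^2 = 43 * 67 = 2881
Result = 196 - 2881 = -2685


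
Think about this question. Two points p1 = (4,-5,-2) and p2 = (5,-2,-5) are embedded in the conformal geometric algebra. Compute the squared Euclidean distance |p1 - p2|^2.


p1 - p2 = (-1, -3, 3)
|p1 - p2|^2 = (-1)^2 + (-3)^2 + 3^2
= 1 + 9 + 9
= 19


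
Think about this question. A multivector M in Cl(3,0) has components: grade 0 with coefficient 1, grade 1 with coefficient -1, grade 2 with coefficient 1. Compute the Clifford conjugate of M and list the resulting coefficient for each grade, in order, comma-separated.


Clifford conjugate sign for grade k: (-1)^(k(k+1)/2)
Grade 0: (-1)^(0*1/2) = (-1)^0 = 1, coeff 1 -> 1
Grade 1: (-1)^(1*2/2) = (-1)^1 = -1, coeff -1 -> 1
Grade 2: (-1)^(2*3/2) = (-1)^3 = -1, coeff 1 -> -1
Conjugated coefficients: 1, 1, -1


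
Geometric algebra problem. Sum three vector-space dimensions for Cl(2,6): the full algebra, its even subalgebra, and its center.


n = 2 + 6 = 8
Total dim = 2^8 = 256
Even subalgebra dim = 2^7 = 128
n is even, so center dim = 1
Sum = 256 + 128 + 1 = 385


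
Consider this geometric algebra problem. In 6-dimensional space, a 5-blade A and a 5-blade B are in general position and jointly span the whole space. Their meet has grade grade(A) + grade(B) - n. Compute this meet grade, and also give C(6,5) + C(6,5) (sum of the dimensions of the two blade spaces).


Meet grade = grade(A) + grade(B) - n
= 5 + 5 - 6 = 4
C(6,5) = 6
C(6,5) = 6
dim_A + dim_B = 6 + 6 = 12


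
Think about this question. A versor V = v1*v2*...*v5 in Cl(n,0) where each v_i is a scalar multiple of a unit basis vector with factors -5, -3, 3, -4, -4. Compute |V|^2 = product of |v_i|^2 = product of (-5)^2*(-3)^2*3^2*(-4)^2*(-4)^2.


Each vector v_i has |v_i|^2 = s_i^2
Squared scales: (-5)^2 = 25, (-3)^2 = 9, 3^2 = 9, (-4)^2 = 16, (-4)^2 = 16
|V|^2 = 25 * 9 * 9 * 16 * 16
= 518400


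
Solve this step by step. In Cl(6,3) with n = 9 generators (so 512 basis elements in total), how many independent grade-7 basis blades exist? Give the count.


Number of grade-k basis blades in Cl(p,q) with n = p + q is C(n, k).
n = 6 + 3 = 9
C(9, 7) = 9! / (7! * 2!)
= 362880 / (5040 * 2)
= 36


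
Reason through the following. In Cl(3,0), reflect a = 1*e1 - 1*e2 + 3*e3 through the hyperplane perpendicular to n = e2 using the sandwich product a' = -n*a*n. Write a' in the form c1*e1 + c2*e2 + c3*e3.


Reflection formula: a' = -n*a*n, with n = e2 (unit vector, n^2 = 1).
For reflection through hyperplane perp to e2:
The component along e2 flips sign, others stay.
a = (1, -1, 3)
a' = (1, 1, 3)
a' = 1*e1 + 1*e2 + 3*e3


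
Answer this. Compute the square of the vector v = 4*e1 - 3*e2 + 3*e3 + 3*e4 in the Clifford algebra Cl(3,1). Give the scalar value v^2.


v^2 = sum of c_i^2 * e_i^2
Positive signature terms (e_i^2 = +1): 4^2 + (-3)^2 + 3^2 = 34
Negative signature terms (e_j^2 = -1): 3^2 = 9
v^2 = 34 - 9 = 25


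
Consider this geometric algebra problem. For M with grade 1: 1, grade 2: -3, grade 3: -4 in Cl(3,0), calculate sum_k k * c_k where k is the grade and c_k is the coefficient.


Grade-weighted sum = sum of grade_k * coefficient_k
1*1 = 1
2*(-3) = -6
3*(-4) = -12
Total = 1 + (-6) + (-12) = -17


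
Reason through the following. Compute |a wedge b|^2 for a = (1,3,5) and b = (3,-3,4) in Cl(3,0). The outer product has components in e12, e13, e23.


a wedge b = (a1*b2 - a2*b1)*e12 + (a1*b3 - a3*b1)*e13 + (a2*b3 - a3*b2)*e23
e12 coeff: 1*(-3) - 3*3 = -3 - 9 = -12
e13 coeff: 1*4 - 5*3 = 4 - 15 = -11
e23 coeff: 3*4 - 5*(-3) = 12 - (-15) = 27
|a wedge b|^2 = (-12)^2 + (-11)^2 + 27^2
= 144 + 121 + 729
= 994


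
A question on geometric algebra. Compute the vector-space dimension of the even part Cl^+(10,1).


Even subalgebra dimension = 2^(n-1)
n = 10 + 1 = 11
2^(11 - 1) = 2^10 = 1024
Verification: sum of C(11,k) for even k = 1 + 55 + 330 + 462 + 165 + 11 = 1024
Result = 1024


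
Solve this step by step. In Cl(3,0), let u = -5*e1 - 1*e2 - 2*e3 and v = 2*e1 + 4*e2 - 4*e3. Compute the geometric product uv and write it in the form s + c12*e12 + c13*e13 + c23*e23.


In Cl(3,0): e_i^2 = 1, e_ie_j = -e_je_i for i != j.
Scalar part = u . v = (-5)*2 + (-1)*4 + (-2)*(-4)
= -10 + (-4) + 8 = -6
e12 coeff = (-5)*4 - (-1)*2 = -20 - (-2) = -18
e13 coeff = (-5)*(-4) - (-2)*2 = 20 - (-4) = 24
e23 coeff = (-1)*(-4) - (-2)*4 = 4 - (-8) = 12
uv = -6 - 18*e12 + 24*e13 + 12*e23


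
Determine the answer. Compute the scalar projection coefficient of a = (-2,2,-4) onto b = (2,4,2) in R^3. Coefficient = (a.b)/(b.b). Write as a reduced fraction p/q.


Projection coefficient = (a . b) / (b . b)
a . b = (-2)*2 + 2*4 + (-4)*2
= -4 + 8 + (-8) = -4
b . b = 2^2 + 4^2 + 2^2
= 4 + 16 + 4 = 24
Coefficient = -4/24
In lowest terms: -1/6


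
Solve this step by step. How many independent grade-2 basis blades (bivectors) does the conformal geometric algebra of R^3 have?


The conformal model of R^3 uses Cl(4,1) with m = 3 + 2 = 5 generators.
Number of grade-2 blades = C(m, 2) = C(5, 2)
= 5*4/2 = 10


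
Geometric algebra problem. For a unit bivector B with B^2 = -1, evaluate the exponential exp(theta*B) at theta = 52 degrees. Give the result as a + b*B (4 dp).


For a unit bivector B with B^2 = -1, the exponential series gives
e^(theta*B) = cos(theta) + sin(theta)*B (the GA analogue of Euler's formula).
theta = 52 degrees = 0.907571 rad
cos(52 deg) = 0.6157
sin(52 deg) = 0.7880
exp(theta*B) = 0.6157 + 0.7880*B


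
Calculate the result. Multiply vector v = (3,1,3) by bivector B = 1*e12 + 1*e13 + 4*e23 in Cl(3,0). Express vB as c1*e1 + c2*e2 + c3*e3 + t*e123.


vB has grade-1 (vector) and grade-3 (trivector) parts: vB = (v _| B) + (v ^ B).
Vector part <vB>_1:
  e1: -v2*b12 - v3*b13 = -(1)*(1) - (3)*(1) = -4
  e2: v1*b12 - v3*b23 = (3)*(1) - (3)*(4) = -9
  e3: v1*b13 + v2*b23 = (3)*(1) + (1)*(4) = 7
Trivector part <vB>_3:
  e123: v1*b23 - v2*b13 + v3*b12 = (3)*(4) - (1)*(1) + (3)*(1) = 14
vB = -4*e1 - 9*e2 + 7*e3 + 14*e123


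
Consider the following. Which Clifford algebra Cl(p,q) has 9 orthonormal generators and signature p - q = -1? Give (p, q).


We need p + q = 9 and p - q = -1.
Adding: 2p = 9 + (-1) = 8, so p = 4.
Then q = 9 - 4 = 5.
(p, q) = (4, 5)


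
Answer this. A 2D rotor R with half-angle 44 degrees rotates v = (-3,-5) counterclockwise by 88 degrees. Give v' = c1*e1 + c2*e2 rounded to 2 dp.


Rotor R = cos(44deg) - sin(44deg)*e12
Rotation angle theta = 2 * 44 = 88 degrees
v' = R*v*~R rotates v by theta.
cos(88deg) = 0.0349, sin(88deg) = 0.9994
v'_1 = -3*cos(88deg) - (-5)*sin(88deg)
= -3*0.0349 - (-5)*0.9994
= 4.89
v'_2 = -3*sin(88deg) + (-5)*cos(88deg)
= -3*0.9994 + (-5)*0.0349
= -3.17
v' = 4.89*e1 - 3.17*e2


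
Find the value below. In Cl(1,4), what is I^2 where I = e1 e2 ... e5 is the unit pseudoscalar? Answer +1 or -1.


The pseudoscalar I = e1...e_n (product of all n generators) of Cl(p,q) satisfies I^2 = (-1)^(q + n(n-1)/2).
p = 1, q = 4, n = p + q = 5
n(n-1)/2 = 5 * 4 / 2 = 10
Exponent = q + n(n-1)/2 = 4 + 10 = 14
I^2 = (-1)^14 = +1


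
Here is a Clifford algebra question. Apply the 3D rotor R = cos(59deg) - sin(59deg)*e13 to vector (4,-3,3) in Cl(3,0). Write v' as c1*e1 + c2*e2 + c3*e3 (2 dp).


Rotor R = cos(59deg) - sin(59deg)*e13
Rotation angle theta = 2 * 59 = 118 degrees in the e13 plane (e1 -> e3).
The component perpendicular to the plane (e2) is invariant: v'_2 = v2 = -3.00
cos(118deg) = -0.4695, sin(118deg) = 0.8829
v'_1 = v1*cos(theta) - v3*sin(theta) = 4*(-0.4695) - 3*0.8829 = -4.53
v'_3 = v1*sin(theta) + v3*cos(theta) = 4*0.8829 + 3*(-0.4695) = 2.12
v' = -4.53*e1 - 3.00*e2 + 2.12*e3


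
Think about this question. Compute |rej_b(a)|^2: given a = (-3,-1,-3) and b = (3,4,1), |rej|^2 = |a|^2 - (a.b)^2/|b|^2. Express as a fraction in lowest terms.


|a|^2 = (-3)^2 + (-1)^2 + (-3)^2 = 19
|b|^2 = 3^2 + 4^2 + 1^2 = 26
a . b = (-3)*3 + (-1)*4 + (-3)*1 = -16
(a.b)^2 = (-16)^2 = 256
|rej|^2 = 19 - 256/26
= (494 - 256)/26
= 238/26
In lowest terms: 119/13


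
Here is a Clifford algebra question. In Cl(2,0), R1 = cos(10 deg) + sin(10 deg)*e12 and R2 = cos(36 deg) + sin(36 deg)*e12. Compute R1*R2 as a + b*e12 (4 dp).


Same-plane rotors commute and their half-angles add:
R1*R2 = cos(a1 + a2) + sin(a1 + a2)*e12.
a1 + a2 = 10 + 36 = 46 deg
cos(46 deg) = 0.6947
sin(46 deg) = 0.7193
R1*R2 = 0.6947 + 0.7193*e12


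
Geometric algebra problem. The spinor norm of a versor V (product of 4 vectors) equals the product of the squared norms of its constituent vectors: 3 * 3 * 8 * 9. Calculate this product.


Spinor norm N(V) = |v1|^2 * |v2|^2 * ... * |v4|^2
= 3 * 3 * 8 * 9
Running product: 3, 9, 72, 648
N(V) = 648


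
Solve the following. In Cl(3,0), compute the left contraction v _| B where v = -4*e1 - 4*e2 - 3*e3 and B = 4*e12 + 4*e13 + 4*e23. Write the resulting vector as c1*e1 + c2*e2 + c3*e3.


Left contraction v _| B = <vB>_1 (grade-1 part of the geometric product vB).
Using e1_|e12 = e2, e2_|e12 = -e1, e1_|e13 = e3, e3_|e13 = -e1, e2_|e23 = e3, e3_|e23 = -e2:
e1 coeff: -v2*b12 - v3*b13 = -(-4)*(4) - (-3)*(4) = 28
e2 coeff: v1*b12 - v3*b23 = (-4)*(4) - (-3)*(4) = -4
e3 coeff: v1*b13 + v2*b23 = (-4)*(4) + (-4)*(4) = -32
v _| B = 28*e1 - 4*e2 - 32*e3


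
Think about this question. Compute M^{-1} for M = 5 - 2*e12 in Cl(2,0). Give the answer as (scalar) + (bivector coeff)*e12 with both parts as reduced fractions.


M = 5 - 2*e12, where e12^2 = -1.
Since M commutes with its reverse ~M = a - b*e12, M * ~M = a^2 - b^2*e12^2 = a^2 + b^2.
So M^{-1} = ~M / (a^2 + b^2) = (a - b*e12)/(a^2 + b^2).
a^2 + b^2 = 25 + 4 = 29
Scalar part = 5/29 = 5/29
Bivector coeff = 2/29 = 2/29
M^{-1} = 5/29 + 2/29*e12


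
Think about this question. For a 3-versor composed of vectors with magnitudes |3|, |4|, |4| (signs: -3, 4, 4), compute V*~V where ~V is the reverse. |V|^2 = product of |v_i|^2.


Each vector v_i has |v_i|^2 = s_i^2
Squared scales: (-3)^2 = 9, 4^2 = 16, 4^2 = 16
|V|^2 = 9 * 16 * 16
= 2304


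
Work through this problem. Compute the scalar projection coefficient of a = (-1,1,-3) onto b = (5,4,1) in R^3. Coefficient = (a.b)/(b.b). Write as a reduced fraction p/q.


Projection coefficient = (a . b) / (b . b)
a . b = (-1)*5 + 1*4 + (-3)*1
= -5 + 4 + (-3) = -4
b . b = 5^2 + 4^2 + 1^2
= 25 + 16 + 1 = 42
Coefficient = -4/42
In lowest terms: -2/21


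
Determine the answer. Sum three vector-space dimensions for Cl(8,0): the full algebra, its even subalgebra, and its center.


n = 8 + 0 = 8
Total dim = 2^8 = 256
Even subalgebra dim = 2^7 = 128
n is even, so center dim = 1
Sum = 256 + 128 + 1 = 385


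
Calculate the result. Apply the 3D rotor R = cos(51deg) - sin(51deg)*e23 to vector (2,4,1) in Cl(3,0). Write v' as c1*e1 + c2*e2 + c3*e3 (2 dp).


Rotor R = cos(51deg) - sin(51deg)*e23
Rotation angle theta = 2 * 51 = 102 degrees in the e23 plane (e2 -> e3).
The component perpendicular to the plane (e1) is invariant: v'_1 = v1 = 2.00
cos(102deg) = -0.2079, sin(102deg) = 0.9781
v'_2 = v2*cos(theta) - v3*sin(theta) = 4*(-0.2079) - 1*0.9781 = -1.81
v'_3 = v2*sin(theta) + v3*cos(theta) = 4*0.9781 + 1*(-0.2079) = 3.70
v' = 2.00*e1 - 1.81*e2 + 3.70*e3


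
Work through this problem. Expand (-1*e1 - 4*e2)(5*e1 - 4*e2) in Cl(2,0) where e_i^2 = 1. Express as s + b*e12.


Expand: (-1*e1 - 4*e2)(5*e1 - 4*e2)
= (-1)*5*e1e1 + (-1)*(-4)*e1e2 + (-4)*5*e2e1 + (-4)*(-4)*e2e2
Using e1^2 = e2^2 = 1, e2e1 = -e1e2:
Scalar part s = (-1)*5 + (-4)*(-4) = -5 + 16 = 11
Bivector part b = (-1)*(-4) - (-4)*5 = 4 - (-20) = 24
uv = 11 + 24*e12


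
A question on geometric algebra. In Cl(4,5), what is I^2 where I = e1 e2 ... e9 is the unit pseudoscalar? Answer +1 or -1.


The pseudoscalar I = e1...e_n (product of all n generators) of Cl(p,q) satisfies I^2 = (-1)^(q + n(n-1)/2).
p = 4, q = 5, n = p + q = 9
n(n-1)/2 = 9 * 8 / 2 = 36
Exponent = q + n(n-1)/2 = 5 + 36 = 41
I^2 = (-1)^41 = -1


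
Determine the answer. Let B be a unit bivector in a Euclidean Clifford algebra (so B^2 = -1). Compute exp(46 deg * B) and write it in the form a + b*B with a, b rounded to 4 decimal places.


For a unit bivector B with B^2 = -1, the exponential series gives
e^(theta*B) = cos(theta) + sin(theta)*B (the GA analogue of Euler's formula).
theta = 46 degrees = 0.802851 rad
cos(46 deg) = 0.6947
sin(46 deg) = 0.7193
exp(theta*B) = 0.6947 + 0.7193*B


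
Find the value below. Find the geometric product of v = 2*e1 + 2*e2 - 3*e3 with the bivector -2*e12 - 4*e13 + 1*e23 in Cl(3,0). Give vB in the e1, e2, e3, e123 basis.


vB has grade-1 (vector) and grade-3 (trivector) parts: vB = (v _| B) + (v ^ B).
Vector part <vB>_1:
  e1: -v2*b12 - v3*b13 = -(2)*(-2) - (-3)*(-4) = -8
  e2: v1*b12 - v3*b23 = (2)*(-2) - (-3)*(1) = -1
  e3: v1*b13 + v2*b23 = (2)*(-4) + (2)*(1) = -6
Trivector part <vB>_3:
  e123: v1*b23 - v2*b13 + v3*b12 = (2)*(1) - (2)*(-4) + (-3)*(-2) = 16
vB = -8*e1 - 1*e2 - 6*e3 + 16*e123


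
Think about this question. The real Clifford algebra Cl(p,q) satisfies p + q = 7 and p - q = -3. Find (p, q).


We need p + q = 7 and p - q = -3.
Adding: 2p = 7 + (-3) = 4, so p = 2.
Then q = 7 - 2 = 5.
(p, q) = (2, 5)


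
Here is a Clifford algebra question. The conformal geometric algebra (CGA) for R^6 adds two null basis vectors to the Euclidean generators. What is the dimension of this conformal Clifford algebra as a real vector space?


The conformal model of R^6 uses Cl(7,1): the 6 Euclidean generators plus two extra orthogonal generators e+ (e+^2 = +1) and e- (e-^2 = -1), from which the null vectors e0, einf are built.
Number of generators m = 6 + 2 = 8.
dim Cl(p,q) = 2^m = 2^8 = 256


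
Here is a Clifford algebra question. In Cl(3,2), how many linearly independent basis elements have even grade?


Even subalgebra dimension = 2^(n-1)
n = 3 + 2 = 5
2^(5 - 1) = 2^4 = 16
Verification: sum of C(5,k) for even k = 1 + 10 + 5 = 16
Result = 16


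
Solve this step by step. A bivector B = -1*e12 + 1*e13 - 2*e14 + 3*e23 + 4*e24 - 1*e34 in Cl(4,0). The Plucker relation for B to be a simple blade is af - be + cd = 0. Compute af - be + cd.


Plucker relation: af - be + cd
a*f = (-1)*(-1) = 1
b*e = 1*4 = 4
c*d = (-2)*3 = -6
af - be + cd = 1 - 4 + (-6)
= -9


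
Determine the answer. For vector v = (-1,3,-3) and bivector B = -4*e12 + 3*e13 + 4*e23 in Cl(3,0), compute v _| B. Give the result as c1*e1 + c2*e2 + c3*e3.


Left contraction v _| B = <vB>_1 (grade-1 part of the geometric product vB).
Using e1_|e12 = e2, e2_|e12 = -e1, e1_|e13 = e3, e3_|e13 = -e1, e2_|e23 = e3, e3_|e23 = -e2:
e1 coeff: -v2*b12 - v3*b13 = -(3)*(-4) - (-3)*(3) = 21
e2 coeff: v1*b12 - v3*b23 = (-1)*(-4) - (-3)*(4) = 16
e3 coeff: v1*b13 + v2*b23 = (-1)*(3) + (3)*(4) = 9
v _| B = 21*e1 + 16*e2 + 9*e3


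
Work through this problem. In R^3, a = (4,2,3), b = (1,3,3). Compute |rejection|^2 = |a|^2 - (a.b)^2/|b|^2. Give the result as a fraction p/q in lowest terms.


|a|^2 = 4^2 + 2^2 + 3^2 = 29
|b|^2 = 1^2 + 3^2 + 3^2 = 19
a . b = 4*1 + 2*3 + 3*3 = 19
(a.b)^2 = 19^2 = 361
|rej|^2 = 29 - 361/19
= (551 - 361)/19
= 190/19
In lowest terms: 10/1


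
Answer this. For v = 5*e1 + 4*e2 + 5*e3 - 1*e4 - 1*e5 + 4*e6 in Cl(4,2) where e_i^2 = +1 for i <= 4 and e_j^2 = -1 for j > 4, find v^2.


v^2 = sum of c_i^2 * e_i^2
Positive signature terms (e_i^2 = +1): 5^2 + 4^2 + 5^2 + (-1)^2 = 67
Negative signature terms (e_j^2 = -1): (-1)^2 + 4^2 = 17
v^2 = 67 - 17 = 50


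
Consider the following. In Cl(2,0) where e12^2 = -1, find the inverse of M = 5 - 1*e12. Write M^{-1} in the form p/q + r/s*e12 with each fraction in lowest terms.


M = 5 - 1*e12, where e12^2 = -1.
Since M commutes with its reverse ~M = a - b*e12, M * ~M = a^2 - b^2*e12^2 = a^2 + b^2.
So M^{-1} = ~M / (a^2 + b^2) = (a - b*e12)/(a^2 + b^2).
a^2 + b^2 = 25 + 1 = 26
Scalar part = 5/26 = 5/26
Bivector coeff = 1/26 = 1/26
M^{-1} = 5/26 + 1/26*e12


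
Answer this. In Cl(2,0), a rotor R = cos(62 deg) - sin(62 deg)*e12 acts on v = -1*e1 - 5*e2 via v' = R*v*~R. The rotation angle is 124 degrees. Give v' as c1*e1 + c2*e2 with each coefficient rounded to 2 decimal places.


Rotor R = cos(62deg) - sin(62deg)*e12
Rotation angle theta = 2 * 62 = 124 degrees
v' = R*v*~R rotates v by theta.
cos(124deg) = -0.5592, sin(124deg) = 0.8290
v'_1 = -1*cos(124deg) - (-5)*sin(124deg)
= -1*(-0.5592) - (-5)*0.8290
= 4.70
v'_2 = -1*sin(124deg) + (-5)*cos(124deg)
= -1*0.8290 + (-5)*(-0.5592)
= 1.97
v' = 4.70*e1 + 1.97*e2


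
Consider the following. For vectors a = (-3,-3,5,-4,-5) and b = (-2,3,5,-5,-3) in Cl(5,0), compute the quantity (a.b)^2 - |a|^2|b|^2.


a . b = (-3)*(-2) + (-3)*3 + 5*5 + (-4)*(-5) + (-5)*(-3)
= 6 + (-9) + 25 + 20 + 15 = 57
|a|^2 = (-3)^2 + (-3)^2 + 5^2 + (-4)^2 + (-5)^2 = 84
|b|^2 = (-2)^2 + 3^2 + 5^2 + (-5)^2 + (-3)^2 = 72
(a.b)^2 = 57^2 = 3249
|a|^2 * |b|^2 = 84 * 72 = 6048
Result = 3249 - 6048 = -2799


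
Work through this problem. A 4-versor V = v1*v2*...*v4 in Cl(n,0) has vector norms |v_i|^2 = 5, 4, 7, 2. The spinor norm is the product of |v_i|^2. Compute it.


Spinor norm N(V) = |v1|^2 * |v2|^2 * ... * |v4|^2
= 5 * 4 * 7 * 2
Running product: 5, 20, 140, 280
N(V) = 280


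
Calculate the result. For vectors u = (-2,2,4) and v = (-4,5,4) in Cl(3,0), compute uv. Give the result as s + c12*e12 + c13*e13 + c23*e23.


In Cl(3,0): e_i^2 = 1, e_ie_j = -e_je_i for i != j.
Scalar part = u . v = (-2)*(-4) + 2*5 + 4*4
= 8 + 10 + 16 = 34
e12 coeff = (-2)*5 - 2*(-4) = -10 - (-8) = -2
e13 coeff = (-2)*4 - 4*(-4) = -8 - (-16) = 8
e23 coeff = 2*4 - 4*5 = 8 - 20 = -12
uv = 34 - 2*e12 + 8*e13 - 12*e23


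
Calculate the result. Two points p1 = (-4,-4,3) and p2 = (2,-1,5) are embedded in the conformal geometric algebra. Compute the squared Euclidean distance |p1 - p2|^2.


p1 - p2 = (-6, -3, -2)
|p1 - p2|^2 = (-6)^2 + (-3)^2 + (-2)^2
= 36 + 9 + 4
= 49


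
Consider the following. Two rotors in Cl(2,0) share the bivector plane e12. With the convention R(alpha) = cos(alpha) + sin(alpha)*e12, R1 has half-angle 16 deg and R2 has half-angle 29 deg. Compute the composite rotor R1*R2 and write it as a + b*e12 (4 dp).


Same-plane rotors commute and their half-angles add:
R1*R2 = cos(a1 + a2) + sin(a1 + a2)*e12.
a1 + a2 = 16 + 29 = 45 deg
cos(45 deg) = 0.7071
sin(45 deg) = 0.7071
R1*R2 = 0.7071 + 0.7071*e12


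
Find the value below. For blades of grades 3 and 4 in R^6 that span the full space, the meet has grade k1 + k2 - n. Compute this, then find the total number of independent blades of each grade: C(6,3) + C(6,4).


Meet grade = grade(A) + grade(B) - n
= 3 + 4 - 6 = 1
C(6,3) = 20
C(6,4) = 15
dim_A + dim_B = 20 + 15 = 35


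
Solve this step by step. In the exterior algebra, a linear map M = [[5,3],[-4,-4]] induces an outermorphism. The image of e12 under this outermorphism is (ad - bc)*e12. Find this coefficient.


The outermorphism of a linear map f sends e1^e2 to f(e1)^f(e2).
f(e1) = 5*e1 - 4*e2
f(e2) = 3*e1 - 4*e2
f(e1) ^ f(e2) = (5*e1 - 4*e2) ^ (3*e1 - 4*e2)
= 5*(-4)*e12 + (-4)*3*e21
= (-20 - (-12))*e12
= -8*e12
Coefficient = -8


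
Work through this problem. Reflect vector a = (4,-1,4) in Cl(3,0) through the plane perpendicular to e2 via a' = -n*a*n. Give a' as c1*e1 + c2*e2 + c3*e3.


Reflection formula: a' = -n*a*n, with n = e2 (unit vector, n^2 = 1).
For reflection through hyperplane perp to e2:
The component along e2 flips sign, others stay.
a = (4, -1, 4)
a' = (4, 1, 4)
a' = 4*e1 + 1*e2 + 4*e3


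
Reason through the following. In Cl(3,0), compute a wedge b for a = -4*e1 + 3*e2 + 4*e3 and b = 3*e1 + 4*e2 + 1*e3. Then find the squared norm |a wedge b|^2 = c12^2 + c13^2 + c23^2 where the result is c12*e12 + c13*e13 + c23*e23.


a wedge b = (a1*b2 - a2*b1)*e12 + (a1*b3 - a3*b1)*e13 + (a2*b3 - a3*b2)*e23
e12 coeff: (-4)*4 - 3*3 = -16 - 9 = -25
e13 coeff: (-4)*1 - 4*3 = -4 - 12 = -16
e23 coeff: 3*1 - 4*4 = 3 - 16 = -13
|a wedge b|^2 = (-25)^2 + (-16)^2 + (-13)^2
= 625 + 256 + 169
= 1050


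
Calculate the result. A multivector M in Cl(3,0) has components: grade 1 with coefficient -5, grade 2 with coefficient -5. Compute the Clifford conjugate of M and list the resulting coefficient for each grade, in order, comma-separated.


Clifford conjugate sign for grade k: (-1)^(k(k+1)/2)
Grade 1: (-1)^(1*2/2) = (-1)^1 = -1, coeff -5 -> 5
Grade 2: (-1)^(2*3/2) = (-1)^3 = -1, coeff -5 -> 5
Conjugated coefficients: 5, 5


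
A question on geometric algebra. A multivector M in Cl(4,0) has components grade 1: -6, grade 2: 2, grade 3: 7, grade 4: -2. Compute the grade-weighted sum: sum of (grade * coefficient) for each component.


Grade-weighted sum = sum of grade_k * coefficient_k
1*(-6) = -6
2*2 = 4
3*7 = 21
4*(-2) = -8
Total = -6 + 4 + 21 + (-8) = 11


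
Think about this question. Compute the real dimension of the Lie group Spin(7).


Spin(n) double-covers SO(n); both have Lie algebra so(n) of dimension n(n-1)/2.
n = 7
n(n-1) = 7 * 6 = 42
dim Spin(7) = 42/2 = 21


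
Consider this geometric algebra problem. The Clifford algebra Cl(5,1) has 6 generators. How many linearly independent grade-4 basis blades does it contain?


Number of grade-k basis blades in Cl(p,q) with n = p + q is C(n, k).
n = 5 + 1 = 6
C(6, 4) = 6! / (4! * 2!)
= 720 / (24 * 2)
= 15


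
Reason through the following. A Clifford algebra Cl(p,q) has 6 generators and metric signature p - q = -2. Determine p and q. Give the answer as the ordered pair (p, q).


We need p + q = 6 and p - q = -2.
Adding: 2p = 6 + (-2) = 4, so p = 2.
Then q = 6 - 2 = 4.
(p, q) = (2, 4)


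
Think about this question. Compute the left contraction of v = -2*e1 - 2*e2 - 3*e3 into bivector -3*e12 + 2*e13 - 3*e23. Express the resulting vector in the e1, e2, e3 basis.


Left contraction v _| B = <vB>_1 (grade-1 part of the geometric product vB).
Using e1_|e12 = e2, e2_|e12 = -e1, e1_|e13 = e3, e3_|e13 = -e1, e2_|e23 = e3, e3_|e23 = -e2:
e1 coeff: -v2*b12 - v3*b13 = -(-2)*(-3) - (-3)*(2) = 0
e2 coeff: v1*b12 - v3*b23 = (-2)*(-3) - (-3)*(-3) = -3
e3 coeff: v1*b13 + v2*b23 = (-2)*(2) + (-2)*(-3) = 2
v _| B = 0*e1 - 3*e2 + 2*e3


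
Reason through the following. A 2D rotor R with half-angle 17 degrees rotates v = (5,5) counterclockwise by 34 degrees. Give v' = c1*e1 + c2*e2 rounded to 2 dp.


Rotor R = cos(17deg) - sin(17deg)*e12
Rotation angle theta = 2 * 17 = 34 degrees
v' = R*v*~R rotates v by theta.
cos(34deg) = 0.8290, sin(34deg) = 0.5592
v'_1 = 5*cos(34deg) - 5*sin(34deg)
= 5*0.8290 - 5*0.5592
= 1.35
v'_2 = 5*sin(34deg) + 5*cos(34deg)
= 5*0.5592 + 5*0.8290
= 6.94
v' = 1.35*e1 + 6.94*e2


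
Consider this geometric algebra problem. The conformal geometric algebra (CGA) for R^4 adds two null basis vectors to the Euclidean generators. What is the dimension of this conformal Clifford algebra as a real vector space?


The conformal model of R^4 uses Cl(5,1): the 4 Euclidean generators plus two extra orthogonal generators e+ (e+^2 = +1) and e- (e-^2 = -1), from which the null vectors e0, einf are built.
Number of generators m = 4 + 2 = 6.
dim Cl(p,q) = 2^m = 2^6 = 64


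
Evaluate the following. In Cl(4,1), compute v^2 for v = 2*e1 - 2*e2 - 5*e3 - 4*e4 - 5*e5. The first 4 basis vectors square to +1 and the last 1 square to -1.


v^2 = sum of c_i^2 * e_i^2
Positive signature terms (e_i^2 = +1): 2^2 + (-2)^2 + (-5)^2 + (-4)^2 = 49
Negative signature terms (e_j^2 = -1): (-5)^2 = 25
v^2 = 49 - 25 = 24


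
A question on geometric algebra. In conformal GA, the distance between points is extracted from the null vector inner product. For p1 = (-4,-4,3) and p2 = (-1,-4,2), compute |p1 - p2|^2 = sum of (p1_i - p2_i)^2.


p1 - p2 = (-3, 0, 1)
|p1 - p2|^2 = (-3)^2 + 0^2 + 1^2
= 9 + 0 + 1
= 10


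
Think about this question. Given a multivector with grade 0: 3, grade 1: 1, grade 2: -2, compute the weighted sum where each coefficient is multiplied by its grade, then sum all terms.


Grade-weighted sum = sum of grade_k * coefficient_k
0*3 = 0
1*1 = 1
2*(-2) = -4
Total = 0 + 1 + (-4) = -3


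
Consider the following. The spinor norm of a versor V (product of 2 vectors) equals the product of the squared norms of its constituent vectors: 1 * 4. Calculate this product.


Spinor norm N(V) = |v1|^2 * |v2|^2 * ... * |v2|^2
= 1 * 4
Running product: 1, 4
N(V) = 4


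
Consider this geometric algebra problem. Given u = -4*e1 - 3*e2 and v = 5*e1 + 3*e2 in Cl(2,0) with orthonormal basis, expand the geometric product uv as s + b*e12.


Expand: (-4*e1 - 3*e2)(5*e1 + 3*e2)
= (-4)*5*e1e1 + (-4)*3*e1e2 + (-3)*5*e2e1 + (-3)*3*e2e2
Using e1^2 = e2^2 = 1, e2e1 = -e1e2:
Scalar part s = (-4)*5 + (-3)*3 = -20 + (-9) = -29
Bivector part b = (-4)*3 - (-3)*5 = -12 - (-15) = 3
uv = -29 + 3*e12


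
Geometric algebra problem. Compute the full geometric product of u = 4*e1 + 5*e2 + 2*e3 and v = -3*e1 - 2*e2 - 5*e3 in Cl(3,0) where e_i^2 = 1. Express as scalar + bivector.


In Cl(3,0): e_i^2 = 1, e_ie_j = -e_je_i for i != j.
Scalar part = u . v = 4*(-3) + 5*(-2) + 2*(-5)
= -12 + (-10) + (-10) = -32
e12 coeff = 4*(-2) - 5*(-3) = -8 - (-15) = 7
e13 coeff = 4*(-5) - 2*(-3) = -20 - (-6) = -14
e23 coeff = 5*(-5) - 2*(-2) = -25 - (-4) = -21
uv = -32 + 7*e12 - 14*e13 - 21*e23


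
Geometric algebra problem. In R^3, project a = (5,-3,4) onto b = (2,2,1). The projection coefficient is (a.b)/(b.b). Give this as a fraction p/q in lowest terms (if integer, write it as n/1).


Projection coefficient = (a . b) / (b . b)
a . b = 5*2 + (-3)*2 + 4*1
= 10 + (-6) + 4 = 8
b . b = 2^2 + 2^2 + 1^2
= 4 + 4 + 1 = 9
Coefficient = 8/9
In lowest terms: 8/9


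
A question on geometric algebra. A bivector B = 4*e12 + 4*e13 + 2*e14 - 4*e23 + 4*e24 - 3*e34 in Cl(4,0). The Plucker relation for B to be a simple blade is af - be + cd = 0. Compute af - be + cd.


Plucker relation: af - be + cd
a*f = 4*(-3) = -12
b*e = 4*4 = 16
c*d = 2*(-4) = -8
af - be + cd = -12 - 16 + (-8)
= -36


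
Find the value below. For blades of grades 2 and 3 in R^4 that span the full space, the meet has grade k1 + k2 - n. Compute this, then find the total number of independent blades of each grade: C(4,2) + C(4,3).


Meet grade = grade(A) + grade(B) - n
= 2 + 3 - 4 = 1
C(4,2) = 6
C(4,3) = 4
dim_A + dim_B = 6 + 4 = 10


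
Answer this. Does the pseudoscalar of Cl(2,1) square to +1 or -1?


The pseudoscalar I = e1...e_n (product of all n generators) of Cl(p,q) satisfies I^2 = (-1)^(q + n(n-1)/2).
p = 2, q = 1, n = p + q = 3
n(n-1)/2 = 3 * 2 / 2 = 3
Exponent = q + n(n-1)/2 = 1 + 3 = 4
I^2 = (-1)^4 = +1


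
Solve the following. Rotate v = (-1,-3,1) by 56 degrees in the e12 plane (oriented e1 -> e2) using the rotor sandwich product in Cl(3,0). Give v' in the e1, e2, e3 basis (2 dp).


Rotor R = cos(28deg) - sin(28deg)*e12
Rotation angle theta = 2 * 28 = 56 degrees in the e12 plane (e1 -> e2).
The component perpendicular to the plane (e3) is invariant: v'_3 = v3 = 1.00
cos(56deg) = 0.5592, sin(56deg) = 0.8290
v'_1 = v1*cos(theta) - v2*sin(theta) = -1*0.5592 - (-3)*0.8290 = 1.93
v'_2 = v1*sin(theta) + v2*cos(theta) = -1*0.8290 + (-3)*0.5592 = -2.51
v' = 1.93*e1 - 2.51*e2 + 1.00*e3


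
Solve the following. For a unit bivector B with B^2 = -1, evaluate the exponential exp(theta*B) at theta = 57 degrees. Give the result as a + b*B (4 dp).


For a unit bivector B with B^2 = -1, the exponential series gives
e^(theta*B) = cos(theta) + sin(theta)*B (the GA analogue of Euler's formula).
theta = 57 degrees = 0.994838 rad
cos(57 deg) = 0.5446
sin(57 deg) = 0.8387
exp(theta*B) = 0.5446 + 0.8387*B


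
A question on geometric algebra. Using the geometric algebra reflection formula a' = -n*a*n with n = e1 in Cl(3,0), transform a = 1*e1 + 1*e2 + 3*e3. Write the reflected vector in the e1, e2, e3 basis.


Reflection formula: a' = -n*a*n, with n = e1 (unit vector, n^2 = 1).
For reflection through hyperplane perp to e1:
The component along e1 flips sign, others stay.
a = (1, 1, 3)
a' = (-1, 1, 3)
a' = -1*e1 + 1*e2 + 3*e3


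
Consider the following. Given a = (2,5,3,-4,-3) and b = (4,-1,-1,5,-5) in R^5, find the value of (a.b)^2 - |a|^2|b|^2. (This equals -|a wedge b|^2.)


a . b = 2*4 + 5*(-1) + 3*(-1) + (-4)*5 + (-3)*(-5)
= 8 + (-5) + (-3) + (-20) + 15 = -5
|a|^2 = 2^2 + 5^2 + 3^2 + (-4)^2 + (-3)^2 = 63
|b|^2 = 4^2 + (-1)^2 + (-1)^2 + 5^2 + (-5)^2 = 68
(a.b)^2 = (-5)^2 = 25
|a|^2 * |b|^2 = 63 * 68 = 4284
Result = 25 - 4284 = -4259


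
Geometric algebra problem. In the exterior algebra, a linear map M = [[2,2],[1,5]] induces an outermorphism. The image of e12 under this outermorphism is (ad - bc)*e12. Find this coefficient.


The outermorphism of a linear map f sends e1^e2 to f(e1)^f(e2).
f(e1) = 2*e1 + 1*e2
f(e2) = 2*e1 + 5*e2
f(e1) ^ f(e2) = (2*e1 + 1*e2) ^ (2*e1 + 5*e2)
= 2*5*e12 + 1*2*e21
= (10 - 2)*e12
= 8*e12
Coefficient = 8


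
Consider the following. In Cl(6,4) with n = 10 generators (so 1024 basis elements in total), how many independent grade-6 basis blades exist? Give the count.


Number of grade-k basis blades in Cl(p,q) with n = p + q is C(n, k).
n = 6 + 4 = 10
C(10, 6) = 10! / (6! * 4!)
= 3628800 / (720 * 24)
= 210


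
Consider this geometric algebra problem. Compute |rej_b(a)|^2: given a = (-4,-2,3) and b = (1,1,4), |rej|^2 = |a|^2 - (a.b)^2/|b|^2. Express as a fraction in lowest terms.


|a|^2 = (-4)^2 + (-2)^2 + 3^2 = 29
|b|^2 = 1^2 + 1^2 + 4^2 = 18
a . b = (-4)*1 + (-2)*1 + 3*4 = 6
(a.b)^2 = 6^2 = 36
|rej|^2 = 29 - 36/18
= (522 - 36)/18
= 486/18
In lowest terms: 27/1


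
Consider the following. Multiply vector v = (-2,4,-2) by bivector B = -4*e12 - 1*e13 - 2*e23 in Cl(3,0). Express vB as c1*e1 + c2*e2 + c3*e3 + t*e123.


vB has grade-1 (vector) and grade-3 (trivector) parts: vB = (v _| B) + (v ^ B).
Vector part <vB>_1:
  e1: -v2*b12 - v3*b13 = -(4)*(-4) - (-2)*(-1) = 14
  e2: v1*b12 - v3*b23 = (-2)*(-4) - (-2)*(-2) = 4
  e3: v1*b13 + v2*b23 = (-2)*(-1) + (4)*(-2) = -6
Trivector part <vB>_3:
  e123: v1*b23 - v2*b13 + v3*b12 = (-2)*(-2) - (4)*(-1) + (-2)*(-4) = 16
vB = 14*e1 + 4*e2 - 6*e3 + 16*e123


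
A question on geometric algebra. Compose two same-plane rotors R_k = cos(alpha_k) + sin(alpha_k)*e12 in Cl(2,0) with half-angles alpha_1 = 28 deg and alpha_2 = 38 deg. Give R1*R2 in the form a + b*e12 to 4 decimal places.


Same-plane rotors commute and their half-angles add:
R1*R2 = cos(a1 + a2) + sin(a1 + a2)*e12.
a1 + a2 = 28 + 38 = 66 deg
cos(66 deg) = 0.4067
sin(66 deg) = 0.9135
R1*R2 = 0.4067 + 0.9135*e12


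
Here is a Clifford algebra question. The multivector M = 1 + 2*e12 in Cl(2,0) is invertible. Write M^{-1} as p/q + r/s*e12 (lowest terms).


M = 1 + 2*e12, where e12^2 = -1.
Since M commutes with its reverse ~M = a - b*e12, M * ~M = a^2 - b^2*e12^2 = a^2 + b^2.
So M^{-1} = ~M / (a^2 + b^2) = (a - b*e12)/(a^2 + b^2).
a^2 + b^2 = 1 + 4 = 5
Scalar part = 1/5 = 1/5
Bivector coeff = -2/5 = -2/5
M^{-1} = 1/5 - 2/5*e12


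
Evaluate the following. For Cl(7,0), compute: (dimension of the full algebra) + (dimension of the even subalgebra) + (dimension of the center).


n = 7 + 0 = 7
Total dim = 2^7 = 128
Even subalgebra dim = 2^6 = 64
n is odd, so center dim = 2
Sum = 128 + 64 + 2 = 194


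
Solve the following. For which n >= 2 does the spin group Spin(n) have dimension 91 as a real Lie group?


dim Spin(n) = dim so(n) = n(n-1)/2.
Solve n(n-1)/2 = 91, i.e. n^2 - n - 182 = 0.
Discriminant = 1 + 8*91 = 729
n = (1 + sqrt(729))/2 = (1 + 27)/2 = 14


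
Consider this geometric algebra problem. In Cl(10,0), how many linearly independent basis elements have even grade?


Even subalgebra dimension = 2^(n-1)
n = 10 + 0 = 10
2^(10 - 1) = 2^9 = 512
Verification: sum of C(10,k) for even k = 1 + 45 + 210 + 210 + 45 + 1 = 512
Result = 512


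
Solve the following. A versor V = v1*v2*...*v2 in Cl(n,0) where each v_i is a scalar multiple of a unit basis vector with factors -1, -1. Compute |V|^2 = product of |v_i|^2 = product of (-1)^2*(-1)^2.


Each vector v_i has |v_i|^2 = s_i^2
Squared scales: (-1)^2 = 1, (-1)^2 = 1
|V|^2 = 1 * 1
= 1


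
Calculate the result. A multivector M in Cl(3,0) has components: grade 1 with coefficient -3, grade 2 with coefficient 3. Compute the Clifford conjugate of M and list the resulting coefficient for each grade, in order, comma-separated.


Clifford conjugate sign for grade k: (-1)^(k(k+1)/2)
Grade 1: (-1)^(1*2/2) = (-1)^1 = -1, coeff -3 -> 3
Grade 2: (-1)^(2*3/2) = (-1)^3 = -1, coeff 3 -> -3
Conjugated coefficients: 3, -3


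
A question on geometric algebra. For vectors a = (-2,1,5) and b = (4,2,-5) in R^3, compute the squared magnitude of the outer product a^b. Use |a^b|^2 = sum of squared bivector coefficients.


a wedge b = (a1*b2 - a2*b1)*e12 + (a1*b3 - a3*b1)*e13 + (a2*b3 - a3*b2)*e23
e12 coeff: (-2)*2 - 1*4 = -4 - 4 = -8
e13 coeff: (-2)*(-5) - 5*4 = 10 - 20 = -10
e23 coeff: 1*(-5) - 5*2 = -5 - 10 = -15
|a wedge b|^2 = (-8)^2 + (-10)^2 + (-15)^2
= 64 + 100 + 225
= 389


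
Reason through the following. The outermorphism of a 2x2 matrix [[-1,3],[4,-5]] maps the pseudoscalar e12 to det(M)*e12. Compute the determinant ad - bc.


The outermorphism of a linear map f sends e1^e2 to f(e1)^f(e2).
f(e1) = -1*e1 + 4*e2
f(e2) = 3*e1 - 5*e2
f(e1) ^ f(e2) = (-1*e1 + 4*e2) ^ (3*e1 - 5*e2)
= (-1)*(-5)*e12 + 4*3*e21
= (5 - 12)*e12
= -7*e12
Coefficient = -7


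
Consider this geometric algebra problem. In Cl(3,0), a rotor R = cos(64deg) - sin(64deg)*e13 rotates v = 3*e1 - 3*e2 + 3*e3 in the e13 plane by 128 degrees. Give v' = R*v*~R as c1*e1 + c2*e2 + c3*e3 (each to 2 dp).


Rotor R = cos(64deg) - sin(64deg)*e13
Rotation angle theta = 2 * 64 = 128 degrees in the e13 plane (e1 -> e3).
The component perpendicular to the plane (e2) is invariant: v'_2 = v2 = -3.00
cos(128deg) = -0.6157, sin(128deg) = 0.7880
v'_1 = v1*cos(theta) - v3*sin(theta) = 3*(-0.6157) - 3*0.7880 = -4.21
v'_3 = v1*sin(theta) + v3*cos(theta) = 3*0.7880 + 3*(-0.6157) = 0.52
v' = -4.21*e1 - 3.00*e2 + 0.52*e3


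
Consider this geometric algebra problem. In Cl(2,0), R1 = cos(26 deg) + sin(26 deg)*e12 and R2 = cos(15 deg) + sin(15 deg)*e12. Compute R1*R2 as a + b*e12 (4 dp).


Same-plane rotors commute and their half-angles add:
R1*R2 = cos(a1 + a2) + sin(a1 + a2)*e12.
a1 + a2 = 26 + 15 = 41 deg
cos(41 deg) = 0.7547
sin(41 deg) = 0.6561
R1*R2 = 0.7547 + 0.6561*e12


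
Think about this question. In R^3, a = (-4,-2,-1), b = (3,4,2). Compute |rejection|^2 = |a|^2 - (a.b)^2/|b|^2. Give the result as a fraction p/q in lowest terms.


|a|^2 = (-4)^2 + (-2)^2 + (-1)^2 = 21
|b|^2 = 3^2 + 4^2 + 2^2 = 29
a . b = (-4)*3 + (-2)*4 + (-1)*2 = -22
(a.b)^2 = (-22)^2 = 484
|rej|^2 = 21 - 484/29
= (609 - 484)/29
= 125/29
In lowest terms: 125/29


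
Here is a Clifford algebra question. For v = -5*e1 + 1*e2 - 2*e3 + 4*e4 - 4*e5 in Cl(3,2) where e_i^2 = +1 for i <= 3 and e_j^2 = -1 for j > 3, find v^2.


v^2 = sum of c_i^2 * e_i^2
Positive signature terms (e_i^2 = +1): (-5)^2 + 1^2 + (-2)^2 = 30
Negative signature terms (e_j^2 = -1): 4^2 + (-4)^2 = 32
v^2 = 30 - 32 = -2


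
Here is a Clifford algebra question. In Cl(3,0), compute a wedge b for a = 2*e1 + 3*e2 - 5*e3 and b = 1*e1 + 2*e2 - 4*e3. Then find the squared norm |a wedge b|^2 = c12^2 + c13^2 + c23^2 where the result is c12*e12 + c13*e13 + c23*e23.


a wedge b = (a1*b2 - a2*b1)*e12 + (a1*b3 - a3*b1)*e13 + (a2*b3 - a3*b2)*e23
e12 coeff: 2*2 - 3*1 = 4 - 3 = 1
e13 coeff: 2*(-4) - (-5)*1 = -8 - (-5) = -3
e23 coeff: 3*(-4) - (-5)*2 = -12 - (-10) = -2
|a wedge b|^2 = 1^2 + (-3)^2 + (-2)^2
= 1 + 9 + 4
= 14


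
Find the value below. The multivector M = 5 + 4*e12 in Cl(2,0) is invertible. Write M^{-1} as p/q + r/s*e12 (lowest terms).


M = 5 + 4*e12, where e12^2 = -1.
Since M commutes with its reverse ~M = a - b*e12, M * ~M = a^2 - b^2*e12^2 = a^2 + b^2.
So M^{-1} = ~M / (a^2 + b^2) = (a - b*e12)/(a^2 + b^2).
a^2 + b^2 = 25 + 16 = 41
Scalar part = 5/41 = 5/41
Bivector coeff = -4/41 = -4/41
M^{-1} = 5/41 - 4/41*e12
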